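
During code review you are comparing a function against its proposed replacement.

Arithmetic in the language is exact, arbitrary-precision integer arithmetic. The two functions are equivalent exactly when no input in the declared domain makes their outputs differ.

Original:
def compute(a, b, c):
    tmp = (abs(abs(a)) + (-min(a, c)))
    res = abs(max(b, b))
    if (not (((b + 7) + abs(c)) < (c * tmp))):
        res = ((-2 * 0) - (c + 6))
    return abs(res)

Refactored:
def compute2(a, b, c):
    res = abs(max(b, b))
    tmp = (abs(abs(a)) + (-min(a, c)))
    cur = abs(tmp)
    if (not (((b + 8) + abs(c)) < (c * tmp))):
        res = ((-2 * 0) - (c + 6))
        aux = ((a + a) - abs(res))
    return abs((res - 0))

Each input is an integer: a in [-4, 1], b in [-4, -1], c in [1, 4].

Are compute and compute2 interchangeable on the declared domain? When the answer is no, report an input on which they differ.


Try a=-4, b=-1, c=1.
compute: tmp = 8; res = 1; (not (((b + 7) + abs(c)) < (c * tmp))) -> false; return 1
compute2: res = 1; tmp = 8; cur = 8; (not (((b + 8) + abs(c)) < (c * tmp))) -> true; res = -7; aux = -15; return 7
1 and 7 differ, so these are not the same function on this domain.
verdict: not equivalent; witness: a=-4, b=-1, c=1


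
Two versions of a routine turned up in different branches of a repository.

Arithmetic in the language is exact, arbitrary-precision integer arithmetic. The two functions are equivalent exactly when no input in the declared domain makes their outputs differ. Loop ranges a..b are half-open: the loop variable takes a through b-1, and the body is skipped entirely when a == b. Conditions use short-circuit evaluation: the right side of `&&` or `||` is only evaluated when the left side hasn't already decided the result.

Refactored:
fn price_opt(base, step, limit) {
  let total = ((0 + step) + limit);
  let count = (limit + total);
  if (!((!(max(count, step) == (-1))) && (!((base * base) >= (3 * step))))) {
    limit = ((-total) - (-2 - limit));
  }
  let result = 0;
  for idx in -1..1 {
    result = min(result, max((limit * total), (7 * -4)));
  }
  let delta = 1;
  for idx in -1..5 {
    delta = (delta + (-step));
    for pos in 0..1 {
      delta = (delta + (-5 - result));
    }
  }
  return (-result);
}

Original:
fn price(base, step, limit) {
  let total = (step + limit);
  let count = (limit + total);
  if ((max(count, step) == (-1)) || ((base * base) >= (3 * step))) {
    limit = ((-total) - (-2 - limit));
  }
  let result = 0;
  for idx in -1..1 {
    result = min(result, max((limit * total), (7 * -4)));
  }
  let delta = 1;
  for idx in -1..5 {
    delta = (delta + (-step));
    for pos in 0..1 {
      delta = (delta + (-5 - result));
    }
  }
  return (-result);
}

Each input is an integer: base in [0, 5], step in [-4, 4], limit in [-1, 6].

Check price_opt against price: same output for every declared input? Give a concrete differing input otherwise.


Equivalent — the differences include boolean connective usage differs, arithmetic usage differs, constant usage differs, yet no declared input distinguishes the two.
Spot check at base=4, step=4, limit=3 — price: total=7, then count=10, then ((max(count, step) == (-1)) || ((base * base) >= (3 * step))) is true, then limit=-2, then result=0, then (idx=-1), then result=-14, then (idx=0), then result=-14, then delta=1, then (idx=-1), then delta=-3, then (pos=0), then delta=6, then (idx=0), then delta=2, then (pos=0), then delta=11, then (idx=1), then delta=7, then (pos=0), then delta=16, then (idx=2), then delta=12, then (pos=0), then delta=21, then (idx=3), then delta=17, then (pos=0), then delta=26, then (idx=4), then delta=22, then (pos=0), then delta=31, then returns 14. price_opt: total=7, then count=10, then (!((!(max(count, step) == (-1))) && (!((base * base) >= (3 * step))))) is true, then limit=-2, then result=0, then (idx=-1), then result=-14, then (idx=0), then result=-14, then delta=1, then (idx=-1), then delta=-3, then (pos=0), then delta=6, then (idx=0), then delta=2, then (pos=0), then delta=11, then (idx=1), then delta=7, then (pos=0), then delta=16, then (idx=2), then delta=12, then (pos=0), then delta=21, then (idx=3), then delta=17, then (pos=0), then delta=26, then (idx=4), then delta=22, then (pos=0), then delta=31, then returns 14. Both give 14.
Sweeping the whole domain (432 inputs) finds no disagreement.
verdict: equivalent


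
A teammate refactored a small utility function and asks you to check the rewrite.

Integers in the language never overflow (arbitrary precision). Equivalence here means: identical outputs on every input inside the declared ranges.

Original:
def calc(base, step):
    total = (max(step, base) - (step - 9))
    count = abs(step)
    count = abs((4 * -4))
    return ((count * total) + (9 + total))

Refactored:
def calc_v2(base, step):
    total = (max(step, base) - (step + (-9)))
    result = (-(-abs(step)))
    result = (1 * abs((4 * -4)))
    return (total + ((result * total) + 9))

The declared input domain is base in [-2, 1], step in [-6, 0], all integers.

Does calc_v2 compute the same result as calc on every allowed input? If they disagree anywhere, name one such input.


Reading the diff, among the changes: arithmetic usage differs; also local variable names differ; also constant usage differs.
Tracing base=-2, step=-1: calc: total=9, then count=1, then count=16, then returns 162 | calc_v2: total=9, then result=1, then result=16, then returns 162 — matching result 162.
Across all 28 domain points the two functions coincide.
verdict: equivalent


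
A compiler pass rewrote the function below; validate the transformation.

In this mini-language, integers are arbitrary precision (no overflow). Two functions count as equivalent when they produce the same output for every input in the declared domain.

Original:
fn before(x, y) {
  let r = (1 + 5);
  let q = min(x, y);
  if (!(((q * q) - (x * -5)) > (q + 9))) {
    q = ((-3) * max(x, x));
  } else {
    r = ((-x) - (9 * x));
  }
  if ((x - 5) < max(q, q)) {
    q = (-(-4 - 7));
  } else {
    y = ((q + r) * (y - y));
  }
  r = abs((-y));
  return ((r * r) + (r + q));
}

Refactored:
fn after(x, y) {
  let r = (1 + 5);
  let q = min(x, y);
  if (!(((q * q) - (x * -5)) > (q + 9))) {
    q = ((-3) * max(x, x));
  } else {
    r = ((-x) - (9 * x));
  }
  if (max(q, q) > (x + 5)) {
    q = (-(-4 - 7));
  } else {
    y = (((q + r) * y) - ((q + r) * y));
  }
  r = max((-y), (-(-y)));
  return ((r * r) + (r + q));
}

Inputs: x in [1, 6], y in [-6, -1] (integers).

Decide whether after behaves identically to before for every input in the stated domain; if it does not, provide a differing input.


The rewrite breaks on x=1, y=-3, where the results are 23 and -3.
before: r := 6 | q := -3 | (!(((q * q) - (x * -5)) > (q + 9))): false | r := -10 | ((x - 5) < max(q, q)): true | q := 11 | r := 3 | result 23
after: r := 6 | q := -3 | (!(((q * q) - (x * -5)) > (q + 9))): false | r := -10 | (max(q, q) > (x + 5)): false | y := 0 | r := 0 | result -3
verdict: not equivalent; witness: x=1, y=-3


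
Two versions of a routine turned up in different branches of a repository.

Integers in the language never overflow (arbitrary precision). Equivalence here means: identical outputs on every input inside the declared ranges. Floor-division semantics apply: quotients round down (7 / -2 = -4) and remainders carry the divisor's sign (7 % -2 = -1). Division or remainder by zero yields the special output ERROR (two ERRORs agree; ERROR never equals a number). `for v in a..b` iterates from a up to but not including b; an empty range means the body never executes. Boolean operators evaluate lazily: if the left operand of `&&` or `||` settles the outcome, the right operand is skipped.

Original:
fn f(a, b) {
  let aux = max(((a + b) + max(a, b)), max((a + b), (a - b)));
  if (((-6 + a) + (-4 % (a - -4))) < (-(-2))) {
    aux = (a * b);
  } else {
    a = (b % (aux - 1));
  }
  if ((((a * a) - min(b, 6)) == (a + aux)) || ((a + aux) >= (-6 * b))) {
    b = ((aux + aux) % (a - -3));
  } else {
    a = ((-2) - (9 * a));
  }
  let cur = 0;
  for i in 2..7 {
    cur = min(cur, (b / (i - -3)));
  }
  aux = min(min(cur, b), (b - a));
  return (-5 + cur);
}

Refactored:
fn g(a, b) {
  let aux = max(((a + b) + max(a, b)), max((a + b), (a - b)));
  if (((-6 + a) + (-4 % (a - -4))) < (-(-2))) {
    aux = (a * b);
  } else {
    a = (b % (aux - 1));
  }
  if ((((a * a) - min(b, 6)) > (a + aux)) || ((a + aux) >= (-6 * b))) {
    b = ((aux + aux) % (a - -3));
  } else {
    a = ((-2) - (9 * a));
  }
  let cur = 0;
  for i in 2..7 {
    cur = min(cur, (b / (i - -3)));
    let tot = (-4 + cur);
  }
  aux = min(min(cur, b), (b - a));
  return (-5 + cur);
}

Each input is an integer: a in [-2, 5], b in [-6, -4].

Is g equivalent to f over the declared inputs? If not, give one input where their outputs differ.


Try a=-2, b=-6.
f: aux becomes 4; next (((-6 + a) + (-4 % (a - -4))) < (-(-2))) evaluates to true; next aux becomes 12; next ((((a * a) - min(b, 6)) == (a + aux)) || ((a + aux) >= (-6 * b))) evaluates to true; next b becomes 0; next cur becomes 0; next at i=2:; next cur becomes 0; next at i=3:; next cur becomes 0; next at i=4:; next cur becomes 0; next at i=5:; next cur becomes 0; next at i=6:; next cur becomes 0; next aux becomes 0; next final value -5
g: aux becomes 4; next (((-6 + a) + (-4 % (a - -4))) < (-(-2))) evaluates to true; next aux becomes 12; next ((((a * a) - min(b, 6)) > (a + aux)) || ((a + aux) >= (-6 * b))) evaluates to false; next a becomes 16; next cur becomes 0; next at i=2:; next cur becomes -2; next tot becomes -6; next at i=3:; next cur becomes -2; next tot becomes -6; next at i=4:; next cur becomes -2; next tot becomes -6; next at i=5:; next cur becomes -2; next tot becomes -6; next at i=6:; next cur becomes -2; next tot becomes -6; next aux becomes -22; next final value -7
-5 != -7, so the rewrite changes behavior.
verdict: not equivalent; witness: a=-2, b=-6


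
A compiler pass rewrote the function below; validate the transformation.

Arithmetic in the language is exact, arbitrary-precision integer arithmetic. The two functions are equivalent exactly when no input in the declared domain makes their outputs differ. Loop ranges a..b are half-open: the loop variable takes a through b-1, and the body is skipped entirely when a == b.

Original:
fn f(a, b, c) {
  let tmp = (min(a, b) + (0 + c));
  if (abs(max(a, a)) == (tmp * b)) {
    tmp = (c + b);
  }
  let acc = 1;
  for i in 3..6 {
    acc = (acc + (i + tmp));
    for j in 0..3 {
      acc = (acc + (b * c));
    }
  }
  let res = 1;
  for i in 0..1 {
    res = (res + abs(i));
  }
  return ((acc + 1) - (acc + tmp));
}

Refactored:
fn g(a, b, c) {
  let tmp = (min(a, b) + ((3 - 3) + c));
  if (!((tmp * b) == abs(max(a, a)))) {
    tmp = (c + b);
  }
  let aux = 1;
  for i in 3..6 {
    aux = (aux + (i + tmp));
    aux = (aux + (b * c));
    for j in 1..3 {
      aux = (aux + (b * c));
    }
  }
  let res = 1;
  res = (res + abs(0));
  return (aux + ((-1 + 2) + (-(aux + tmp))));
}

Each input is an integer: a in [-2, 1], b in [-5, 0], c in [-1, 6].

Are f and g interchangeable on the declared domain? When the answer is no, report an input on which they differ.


Try a=-2, b=-1, c=-1.
f: tmp = -3; (abs(max(a, a)) == (tmp * b)) -> false; acc = 1; [i=3]; acc = 1; [j=0]; acc = 2; [j=1]; acc = 3; [j=2]; acc = 4; [i=4]; acc = 5; [j=0]; acc = 6; [j=1]; acc = 7; [j=2]; acc = 8; [i=5]; acc = 10; [j=0]; acc = 11; [j=1]; acc = 12; [j=2]; acc = 13; res = 1; [i=0]; res = 1; return 4
g: tmp = -3; (!((tmp * b) == abs(max(a, a)))) -> true; tmp = -2; aux = 1; [i=3]; aux = 2; aux = 3; [j=1]; aux = 4; [j=2]; aux = 5; [i=4]; aux = 7; aux = 8; [j=1]; aux = 9; [j=2]; aux = 10; [i=5]; aux = 13; aux = 14; [j=1]; aux = 15; [j=2]; aux = 16; res = 1; res = 1; return 3
4 and 3 differ, so these are not the same function on this domain.
verdict: not equivalent; witness: a=-2, b=-1, c=-1


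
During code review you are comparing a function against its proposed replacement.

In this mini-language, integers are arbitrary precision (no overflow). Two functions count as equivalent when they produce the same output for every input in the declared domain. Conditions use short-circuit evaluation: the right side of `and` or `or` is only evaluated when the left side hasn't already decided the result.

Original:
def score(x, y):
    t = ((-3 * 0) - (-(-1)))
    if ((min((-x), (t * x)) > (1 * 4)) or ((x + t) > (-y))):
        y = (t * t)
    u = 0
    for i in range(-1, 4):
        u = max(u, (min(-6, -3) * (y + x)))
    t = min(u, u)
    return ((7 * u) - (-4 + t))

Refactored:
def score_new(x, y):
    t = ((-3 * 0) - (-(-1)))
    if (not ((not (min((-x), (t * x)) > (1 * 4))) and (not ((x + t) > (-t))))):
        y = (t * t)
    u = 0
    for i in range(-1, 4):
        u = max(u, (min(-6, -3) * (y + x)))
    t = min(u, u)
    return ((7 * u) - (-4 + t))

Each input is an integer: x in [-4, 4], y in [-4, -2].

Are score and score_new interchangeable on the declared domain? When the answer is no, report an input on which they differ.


Take x=3, y=-4.
score: t := -1 | ((min((-x), (t * x)) > (1 * 4)) or ((x + t) > (-y))): false | u := 0 | iter i=-1: | u := 6 | iter i=0: | u := 6 | iter i=1: | u := 6 | iter i=2: | u := 6 | iter i=3: | u := 6 | t := 6 | result 40
score_new: t := -1 | (not ((not (min((-x), (t * x)) > (1 * 4))) and (not ((x + t) > (-t))))): true | y := 1 | u := 0 | iter i=-1: | u := 0 | iter i=0: | u := 0 | iter i=1: | u := 0 | iter i=2: | u := 0 | iter i=3: | u := 0 | t := 0 | result 4
40 against 4: the behavior changed.
verdict: not equivalent; witness: x=3, y=-4


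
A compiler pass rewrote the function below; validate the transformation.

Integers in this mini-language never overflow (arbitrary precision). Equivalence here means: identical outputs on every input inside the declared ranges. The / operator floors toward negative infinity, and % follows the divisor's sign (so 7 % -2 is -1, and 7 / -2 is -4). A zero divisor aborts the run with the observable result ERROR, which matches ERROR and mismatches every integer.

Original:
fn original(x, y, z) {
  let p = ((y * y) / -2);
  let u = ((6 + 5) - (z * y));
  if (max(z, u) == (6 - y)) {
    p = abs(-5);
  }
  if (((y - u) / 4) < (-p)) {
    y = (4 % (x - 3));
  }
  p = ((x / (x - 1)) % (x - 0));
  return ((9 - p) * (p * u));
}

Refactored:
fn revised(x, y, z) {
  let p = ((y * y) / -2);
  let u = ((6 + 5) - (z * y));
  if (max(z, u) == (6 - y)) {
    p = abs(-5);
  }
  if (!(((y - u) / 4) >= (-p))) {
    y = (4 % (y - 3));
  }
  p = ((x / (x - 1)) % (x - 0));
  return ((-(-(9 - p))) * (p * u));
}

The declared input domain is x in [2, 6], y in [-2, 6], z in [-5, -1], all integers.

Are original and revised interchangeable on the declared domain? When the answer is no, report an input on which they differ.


Run the pair on x=2, y=3, z=-5.
original: p := -5 | u := 26 | (max(z, u) == (6 - y)): false | (((y - u) / 4) < (-p)): true | y := 0 | p := 0 | result 0
revised: p := -5 | u := 26 | (max(z, u) == (6 - y)): false | (!(((y - u) / 4) >= (-p))): true | divide-by-zero, output ERROR
0 against ERROR: the behavior changed.
verdict: not equivalent; witness: x=2, y=3, z=-5


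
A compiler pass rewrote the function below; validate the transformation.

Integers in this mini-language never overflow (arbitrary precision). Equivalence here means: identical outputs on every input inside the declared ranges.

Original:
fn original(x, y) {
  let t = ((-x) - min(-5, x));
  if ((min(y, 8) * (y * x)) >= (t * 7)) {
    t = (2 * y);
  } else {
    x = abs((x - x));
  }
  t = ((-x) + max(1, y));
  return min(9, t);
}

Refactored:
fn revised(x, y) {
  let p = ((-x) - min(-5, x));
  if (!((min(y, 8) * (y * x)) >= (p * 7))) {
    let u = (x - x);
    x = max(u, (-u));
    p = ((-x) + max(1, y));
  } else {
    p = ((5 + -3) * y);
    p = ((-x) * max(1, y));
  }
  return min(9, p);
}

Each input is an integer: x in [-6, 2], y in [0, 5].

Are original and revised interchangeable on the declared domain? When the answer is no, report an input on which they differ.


x=2, y=4 yields 2 from original but -8 from revised.
verdict: not equivalent; witness: x=2, y=4


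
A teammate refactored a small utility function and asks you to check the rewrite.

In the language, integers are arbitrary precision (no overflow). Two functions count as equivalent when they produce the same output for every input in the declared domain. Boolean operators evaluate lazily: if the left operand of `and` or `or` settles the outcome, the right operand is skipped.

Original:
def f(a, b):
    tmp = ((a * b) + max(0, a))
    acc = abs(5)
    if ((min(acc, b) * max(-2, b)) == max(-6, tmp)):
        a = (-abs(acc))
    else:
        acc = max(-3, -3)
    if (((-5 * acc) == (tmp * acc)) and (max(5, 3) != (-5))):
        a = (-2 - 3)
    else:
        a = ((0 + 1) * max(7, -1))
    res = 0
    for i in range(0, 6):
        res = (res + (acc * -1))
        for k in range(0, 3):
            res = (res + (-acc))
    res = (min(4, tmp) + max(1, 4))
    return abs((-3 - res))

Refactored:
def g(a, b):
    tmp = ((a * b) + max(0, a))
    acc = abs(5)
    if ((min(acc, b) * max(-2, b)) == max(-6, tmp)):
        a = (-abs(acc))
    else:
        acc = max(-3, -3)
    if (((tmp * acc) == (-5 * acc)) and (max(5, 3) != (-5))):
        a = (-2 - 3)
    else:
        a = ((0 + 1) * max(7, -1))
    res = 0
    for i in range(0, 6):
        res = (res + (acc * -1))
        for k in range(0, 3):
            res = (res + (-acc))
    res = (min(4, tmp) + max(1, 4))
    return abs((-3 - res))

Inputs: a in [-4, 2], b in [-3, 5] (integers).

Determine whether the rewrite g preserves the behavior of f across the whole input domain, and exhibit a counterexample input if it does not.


Side by side, the visible changes include: same computation, different form.
As a probe, take a=2, b=5: f runs tmp becomes 12; next acc becomes 5; next ((min(acc, b) * max(-2, b)) == max(-6, tmp)) evaluates to false; next acc becomes -3; next (((-5 * acc) == (tmp * acc)) and (max(5, 3) != (-5))) evaluates to false; next a becomes 7; next res becomes 0; next at i=0:; next res becomes 3; next at k=0:; next res becomes 6; next at k=1:; next res becomes 9; next at k=2:; next res becomes 12; next at i=1:; next res becomes 15; next at k=0:; next res becomes 18; next at k=1:; next res becomes 21; next at k=2:; next res becomes 24; next at i=2:; next res becomes 27; next at k=0:; next res becomes 30; next at k=1:; next res becomes 33; next at k=2:; next res becomes 36; next at i=3:; next res becomes 39; next at k=0:; next res becomes 42; next at k=1:; next res becomes 45; next at k=2:; next res becomes 48; next at i=4:; next res becomes 51; next at k=0:; next res becomes 54; next at k=1:; next res becomes 57; next at k=2:; next res becomes 60; next at i=5:; next res becomes 63; next at k=0:; next res becomes 66; next at k=1:; next res becomes 69; next at k=2:; next res becomes 72; next res becomes 8; next final value 11; g runs tmp becomes 12; next acc becomes 5; next ((min(acc, b) * max(-2, b)) == max(-6, tmp)) evaluates to false; next acc becomes -3; next (((tmp * acc) == (-5 * acc)) and (max(5, 3) != (-5))) evaluates to false; next a becomes 7; next res becomes 0; next at i=0:; next res becomes 3; next at k=0:; next res becomes 6; next at k=1:; next res becomes 9; next at k=2:; next res becomes 12; next at i=1:; next res becomes 15; next at k=0:; next res becomes 18; next at k=1:; next res becomes 21; next at k=2:; next res becomes 24; next at i=2:; next res becomes 27; next at k=0:; next res becomes 30; next at k=1:; next res becomes 33; next at k=2:; next res becomes 36; next at i=3:; next res becomes 39; next at k=0:; next res becomes 42; next at k=1:; next res becomes 45; next at k=2:; next res becomes 48; next at i=4:; next res becomes 51; next at k=0:; next res becomes 54; next at k=1:; next res becomes 57; next at k=2:; next res becomes 60; next at i=5:; next res becomes 63; next at k=0:; next res becomes 66; next at k=1:; next res becomes 69; next at k=2:; next res becomes 72; next res becomes 8; next final value 11; both end at 11.
An exhaustive pass over the 63 declared inputs shows identical outputs.
verdict: equivalent


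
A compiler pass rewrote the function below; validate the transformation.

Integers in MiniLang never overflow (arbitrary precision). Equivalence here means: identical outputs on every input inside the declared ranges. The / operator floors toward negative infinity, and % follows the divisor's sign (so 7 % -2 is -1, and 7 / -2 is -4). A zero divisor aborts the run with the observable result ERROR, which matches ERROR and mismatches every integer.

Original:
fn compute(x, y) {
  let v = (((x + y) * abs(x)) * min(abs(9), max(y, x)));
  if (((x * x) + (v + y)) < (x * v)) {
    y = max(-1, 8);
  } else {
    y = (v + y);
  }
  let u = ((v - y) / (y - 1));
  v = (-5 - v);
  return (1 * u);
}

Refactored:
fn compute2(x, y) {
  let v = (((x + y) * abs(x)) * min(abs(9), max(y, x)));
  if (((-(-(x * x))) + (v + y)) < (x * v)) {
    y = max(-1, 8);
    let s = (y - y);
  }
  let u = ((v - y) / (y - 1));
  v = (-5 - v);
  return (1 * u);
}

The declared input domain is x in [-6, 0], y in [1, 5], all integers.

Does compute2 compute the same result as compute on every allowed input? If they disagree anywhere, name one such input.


Try x=-4, y=5.
compute: v = 20; (((x * x) + (v + y)) < (x * v)) -> false; y = 25; u = -1; v = -25; return -1
compute2: v = 20; (((-(-(x * x))) + (v + y)) < (x * v)) -> false; u = 3; v = -25; return 3
-1 vs 3 — the two versions disagree here.
verdict: not equivalent; witness: x=-4, y=5


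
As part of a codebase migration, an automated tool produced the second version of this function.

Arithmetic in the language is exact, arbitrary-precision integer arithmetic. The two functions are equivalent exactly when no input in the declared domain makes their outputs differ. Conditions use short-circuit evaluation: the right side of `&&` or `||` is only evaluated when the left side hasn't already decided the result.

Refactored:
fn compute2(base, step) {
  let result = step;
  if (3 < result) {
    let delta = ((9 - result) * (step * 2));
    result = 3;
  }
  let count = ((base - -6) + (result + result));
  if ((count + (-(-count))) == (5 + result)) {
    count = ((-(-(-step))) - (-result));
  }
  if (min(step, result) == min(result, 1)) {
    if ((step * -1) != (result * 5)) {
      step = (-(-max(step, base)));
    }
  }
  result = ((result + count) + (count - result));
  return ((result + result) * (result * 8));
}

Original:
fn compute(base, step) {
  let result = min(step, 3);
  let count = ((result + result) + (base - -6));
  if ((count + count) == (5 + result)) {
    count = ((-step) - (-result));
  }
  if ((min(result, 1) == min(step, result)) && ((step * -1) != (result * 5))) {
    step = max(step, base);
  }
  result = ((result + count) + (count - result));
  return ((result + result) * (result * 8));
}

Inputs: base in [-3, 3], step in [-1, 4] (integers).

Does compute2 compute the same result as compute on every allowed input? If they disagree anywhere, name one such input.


Differences: constant usage differs, and statement counts differ, and branching structure differs, and arithmetic usage differs, and boolean connective usage differs, and comparison usage differs, and local variable names differ, and min/max/abs usage differs — yet all 42 inputs agree.
verdict: equivalent


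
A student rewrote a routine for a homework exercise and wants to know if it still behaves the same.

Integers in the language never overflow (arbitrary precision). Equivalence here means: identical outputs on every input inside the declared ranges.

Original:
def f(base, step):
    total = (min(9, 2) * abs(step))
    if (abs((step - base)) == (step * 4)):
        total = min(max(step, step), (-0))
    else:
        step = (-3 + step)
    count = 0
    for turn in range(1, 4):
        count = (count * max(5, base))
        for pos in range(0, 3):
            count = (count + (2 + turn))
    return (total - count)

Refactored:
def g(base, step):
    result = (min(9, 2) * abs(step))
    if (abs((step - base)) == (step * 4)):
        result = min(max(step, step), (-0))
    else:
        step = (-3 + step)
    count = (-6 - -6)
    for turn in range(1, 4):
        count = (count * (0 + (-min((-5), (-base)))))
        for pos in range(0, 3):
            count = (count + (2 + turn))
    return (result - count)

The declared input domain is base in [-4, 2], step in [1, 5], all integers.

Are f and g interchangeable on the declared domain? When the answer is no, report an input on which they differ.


Side by side, the visible changes include: arithmetic usage differs; local variable names differ; min/max/abs usage differs; constant usage differs.
Spot check at base=2, step=1 — f: total := 2 | (abs((step - base)) == (step * 4)): false | step := -2 | count := 0 | iter turn=1: | count := 0 | iter pos=0: | count := 3 | iter pos=1: | count := 6 | iter pos=2: | count := 9 | iter turn=2: | count := 45 | iter pos=0: | count := 49 | iter pos=1: | count := 53 | iter pos=2: | count := 57 | iter turn=3: | count := 285 | iter pos=0: | count := 290 | iter pos=1: | count := 295 | iter pos=2: | count := 300 | result -298. g: result := 2 | (abs((step - base)) == (step * 4)): false | step := -2 | count := 0 | iter turn=1: | count := 0 | iter pos=0: | count := 3 | iter pos=1: | count := 6 | iter pos=2: | count := 9 | iter turn=2: | count := 45 | iter pos=0: | count := 49 | iter pos=1: | count := 53 | iter pos=2: | count := 57 | iter turn=3: | count := 285 | iter pos=0: | count := 290 | iter pos=1: | count := 295 | iter pos=2: | count := 300 | result -298. Both give -298.
Sweeping the whole domain (35 inputs) finds no disagreement.
verdict: equivalent


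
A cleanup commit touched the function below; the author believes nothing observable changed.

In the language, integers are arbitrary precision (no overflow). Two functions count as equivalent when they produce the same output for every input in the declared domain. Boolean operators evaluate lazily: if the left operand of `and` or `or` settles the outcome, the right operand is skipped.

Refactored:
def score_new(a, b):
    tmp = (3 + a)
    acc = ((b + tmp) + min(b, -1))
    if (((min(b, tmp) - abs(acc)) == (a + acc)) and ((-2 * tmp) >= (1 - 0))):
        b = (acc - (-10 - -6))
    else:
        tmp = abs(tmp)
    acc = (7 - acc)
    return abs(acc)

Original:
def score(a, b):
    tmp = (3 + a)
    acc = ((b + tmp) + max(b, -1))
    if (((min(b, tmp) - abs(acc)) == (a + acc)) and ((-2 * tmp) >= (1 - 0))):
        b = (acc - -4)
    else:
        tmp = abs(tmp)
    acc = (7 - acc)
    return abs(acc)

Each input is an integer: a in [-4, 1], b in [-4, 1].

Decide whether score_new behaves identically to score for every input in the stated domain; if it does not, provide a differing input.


There is a counterexample at a=-4, b=-4: 13 on one side, 16 on the other.
score: tmp=-1, then acc=-6, then (((min(b, tmp) - abs(acc)) == (a + acc)) and ((-2 * tmp) >= (1 - 0))) is true, then b=-2, then acc=13, then returns 13
score_new: tmp=-1, then acc=-9, then (((min(b, tmp) - abs(acc)) == (a + acc)) and ((-2 * tmp) >= (1 - 0))) is true, then b=-5, then acc=16, then returns 16
verdict: not equivalent; witness: a=-4, b=-4


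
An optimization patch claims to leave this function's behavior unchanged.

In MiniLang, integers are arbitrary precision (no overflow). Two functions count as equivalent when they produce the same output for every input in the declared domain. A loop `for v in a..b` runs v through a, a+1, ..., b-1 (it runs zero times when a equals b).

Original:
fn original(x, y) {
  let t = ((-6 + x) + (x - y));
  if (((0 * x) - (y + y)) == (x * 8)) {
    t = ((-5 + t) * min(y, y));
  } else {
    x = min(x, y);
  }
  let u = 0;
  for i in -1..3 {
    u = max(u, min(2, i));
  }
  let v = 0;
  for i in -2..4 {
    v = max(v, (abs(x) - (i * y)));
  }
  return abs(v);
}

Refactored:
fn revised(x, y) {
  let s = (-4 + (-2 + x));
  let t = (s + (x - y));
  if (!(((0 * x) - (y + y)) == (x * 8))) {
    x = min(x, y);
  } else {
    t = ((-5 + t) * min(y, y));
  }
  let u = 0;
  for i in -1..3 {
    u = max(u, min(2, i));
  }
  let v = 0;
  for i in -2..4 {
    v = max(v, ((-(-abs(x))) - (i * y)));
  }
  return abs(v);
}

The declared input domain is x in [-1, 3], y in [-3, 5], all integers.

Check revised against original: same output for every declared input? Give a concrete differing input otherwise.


Reading the diff, among the changes: arithmetic usage differs, and local variable names differ, and constant usage differs, and statement counts differ, and boolean connective usage differs.
One worked example (x=0, y=5) — original: t := -11 | (((0 * x) - (y + y)) == (x * 8)): false | x := 0 | u := 0 | iter i=-1: | u := 0 | iter i=0: | u := 0 | iter i=1: | u := 1 | iter i=2: | u := 2 | v := 0 | iter i=-2: | v := 10 | iter i=-1: | v := 10 | iter i=0: | v := 10 | iter i=1: | v := 10 | iter i=2: | v := 10 | iter i=3: | v := 10 | result 10; revised: s := -6 | t := -11 | (!(((0 * x) - (y + y)) == (x * 8))): true | x := 0 | u := 0 | iter i=-1: | u := 0 | iter i=0: | u := 0 | iter i=1: | u := 1 | iter i=2: | u := 2 | v := 0 | iter i=-2: | v := 10 | iter i=-1: | v := 10 | iter i=0: | v := 10 | iter i=1: | v := 10 | iter i=2: | v := 10 | iter i=3: | v := 10 | result 10; agreement on 10.
Sweeping the whole domain (45 inputs) finds no disagreement.
verdict: equivalent


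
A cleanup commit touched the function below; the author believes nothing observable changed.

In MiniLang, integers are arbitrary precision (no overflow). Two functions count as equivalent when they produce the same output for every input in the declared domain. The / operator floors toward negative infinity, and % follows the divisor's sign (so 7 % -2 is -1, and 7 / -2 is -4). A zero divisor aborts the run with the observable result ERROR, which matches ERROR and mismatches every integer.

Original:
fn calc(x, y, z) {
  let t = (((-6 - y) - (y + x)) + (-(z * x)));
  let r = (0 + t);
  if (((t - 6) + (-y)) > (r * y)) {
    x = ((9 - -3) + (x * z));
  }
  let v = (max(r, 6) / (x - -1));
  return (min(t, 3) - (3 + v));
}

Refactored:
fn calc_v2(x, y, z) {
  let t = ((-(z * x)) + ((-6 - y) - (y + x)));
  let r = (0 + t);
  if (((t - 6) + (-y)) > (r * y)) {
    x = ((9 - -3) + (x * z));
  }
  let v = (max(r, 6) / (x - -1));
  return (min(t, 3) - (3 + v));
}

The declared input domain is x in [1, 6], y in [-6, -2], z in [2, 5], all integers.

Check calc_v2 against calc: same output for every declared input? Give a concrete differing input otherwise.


Comparing the listings, the differences include: same computation, different form.
Spot check at x=1, y=-5, z=4 — calc: t=-1, then r=-1, then (((t - 6) + (-y)) > (r * y)) is false, then v=3, then returns -7. calc_v2: t=-1, then r=-1, then (((t - 6) + (-y)) > (r * y)) is false, then v=3, then returns -7. Both give -7.
Sweeping the whole domain (120 inputs) finds no disagreement.
verdict: equivalent


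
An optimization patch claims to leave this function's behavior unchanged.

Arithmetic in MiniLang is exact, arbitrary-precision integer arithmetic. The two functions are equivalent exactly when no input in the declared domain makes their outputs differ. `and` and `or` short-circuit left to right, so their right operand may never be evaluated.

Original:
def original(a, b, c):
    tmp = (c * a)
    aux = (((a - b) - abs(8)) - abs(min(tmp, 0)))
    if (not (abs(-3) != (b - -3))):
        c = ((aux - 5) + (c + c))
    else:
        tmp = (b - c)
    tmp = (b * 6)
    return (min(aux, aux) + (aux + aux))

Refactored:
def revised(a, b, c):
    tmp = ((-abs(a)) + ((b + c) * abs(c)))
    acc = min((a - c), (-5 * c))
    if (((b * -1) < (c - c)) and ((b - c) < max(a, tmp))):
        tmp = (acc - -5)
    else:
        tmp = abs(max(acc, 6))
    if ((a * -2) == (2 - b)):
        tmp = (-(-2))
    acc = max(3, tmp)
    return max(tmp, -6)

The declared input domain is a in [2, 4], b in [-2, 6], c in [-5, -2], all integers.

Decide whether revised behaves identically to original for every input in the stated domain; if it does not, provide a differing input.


Not equivalent: a=2, b=-2, c=-5 separates them (-42 vs 7).
original: tmp=-10, then aux=-14, then (not (abs(-3) != (b - -3))) is false, then tmp=3, then tmp=-12, then returns -42
revised: tmp=-37, then acc=7, then (((b * -1) < (c - c)) and ((b - c) < max(a, tmp))) is false, then tmp=7, then ((a * -2) == (2 - b)) is false, then acc=7, then returns 7
verdict: not equivalent; witness: a=2, b=-2, c=-5


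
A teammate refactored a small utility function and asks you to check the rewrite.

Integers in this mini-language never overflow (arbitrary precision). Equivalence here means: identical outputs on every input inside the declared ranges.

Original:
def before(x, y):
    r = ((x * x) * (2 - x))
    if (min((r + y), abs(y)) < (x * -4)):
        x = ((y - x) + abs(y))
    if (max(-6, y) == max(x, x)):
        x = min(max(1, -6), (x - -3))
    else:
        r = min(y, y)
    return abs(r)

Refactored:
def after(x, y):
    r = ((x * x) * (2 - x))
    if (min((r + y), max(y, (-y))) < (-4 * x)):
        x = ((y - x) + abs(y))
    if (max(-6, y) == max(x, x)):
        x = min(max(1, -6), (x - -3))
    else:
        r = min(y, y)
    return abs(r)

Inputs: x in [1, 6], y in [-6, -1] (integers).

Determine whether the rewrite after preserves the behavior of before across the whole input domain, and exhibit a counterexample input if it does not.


The two versions differ — the changes include min/max/abs usage differs.
Spot check at x=4, y=-4 — before: r := -32 | (min((r + y), abs(y)) < (x * -4)): true | x := -4 | (max(-6, y) == max(x, x)): true | x := -1 | result 32. after: r := -32 | (min((r + y), max(y, (-y))) < (-4 * x)): true | x := -4 | (max(-6, y) == max(x, x)): true | x := -1 | result 32. Both give 32.
Across all 36 domain points the two functions coincide.
verdict: equivalent


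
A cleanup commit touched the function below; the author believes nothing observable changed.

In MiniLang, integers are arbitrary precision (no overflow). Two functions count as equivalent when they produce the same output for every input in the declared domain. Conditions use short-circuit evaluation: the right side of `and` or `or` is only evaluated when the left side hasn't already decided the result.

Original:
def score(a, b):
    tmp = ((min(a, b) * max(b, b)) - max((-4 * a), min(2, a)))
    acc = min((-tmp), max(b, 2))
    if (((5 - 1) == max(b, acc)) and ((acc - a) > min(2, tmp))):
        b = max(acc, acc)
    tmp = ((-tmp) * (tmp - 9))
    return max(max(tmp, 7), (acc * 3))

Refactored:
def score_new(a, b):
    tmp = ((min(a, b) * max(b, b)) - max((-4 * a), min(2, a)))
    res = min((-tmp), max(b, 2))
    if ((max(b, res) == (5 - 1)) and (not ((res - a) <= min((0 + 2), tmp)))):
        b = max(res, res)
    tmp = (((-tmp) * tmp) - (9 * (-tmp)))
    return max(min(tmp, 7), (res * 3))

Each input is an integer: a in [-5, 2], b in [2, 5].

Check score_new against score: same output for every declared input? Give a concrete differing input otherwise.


Run the pair on a=-5, b=2.
score: tmp := -30 | acc := 2 | (((5 - 1) == max(b, acc)) and ((acc - a) > min(2, tmp))): false | tmp := -1170 | result 7
score_new: tmp := -30 | res := 2 | ((max(b, res) == (5 - 1)) and (not ((res - a) <= min((0 + 2), tmp)))): false | tmp := -1170 | result 6
7 and 6 differ, so these are not the same function on this domain.
verdict: not equivalent; witness: a=-5, b=2


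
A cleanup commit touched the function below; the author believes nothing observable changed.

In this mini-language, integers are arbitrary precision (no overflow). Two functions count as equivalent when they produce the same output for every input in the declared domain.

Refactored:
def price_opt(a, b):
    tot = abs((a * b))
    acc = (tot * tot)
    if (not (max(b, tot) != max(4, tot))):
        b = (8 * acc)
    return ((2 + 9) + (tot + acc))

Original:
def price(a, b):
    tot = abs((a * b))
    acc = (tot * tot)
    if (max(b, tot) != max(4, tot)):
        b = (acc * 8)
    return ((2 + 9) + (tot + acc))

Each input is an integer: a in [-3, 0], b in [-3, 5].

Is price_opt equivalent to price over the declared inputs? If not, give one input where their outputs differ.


Whatever the rewrite altered, no input in the stated domain can expose a difference.
One worked example (a=-3, b=-1) — price: tot becomes 3; next acc becomes 9; next (max(b, tot) != max(4, tot)) evaluates to true; next b becomes 72; next final value 23; price_opt: tot becomes 3; next acc becomes 9; next (not (max(b, tot) != max(4, tot))) evaluates to false; next final value 23; agreement on 23.
Every one of the 36 inputs gives matching results.
verdict: equivalent


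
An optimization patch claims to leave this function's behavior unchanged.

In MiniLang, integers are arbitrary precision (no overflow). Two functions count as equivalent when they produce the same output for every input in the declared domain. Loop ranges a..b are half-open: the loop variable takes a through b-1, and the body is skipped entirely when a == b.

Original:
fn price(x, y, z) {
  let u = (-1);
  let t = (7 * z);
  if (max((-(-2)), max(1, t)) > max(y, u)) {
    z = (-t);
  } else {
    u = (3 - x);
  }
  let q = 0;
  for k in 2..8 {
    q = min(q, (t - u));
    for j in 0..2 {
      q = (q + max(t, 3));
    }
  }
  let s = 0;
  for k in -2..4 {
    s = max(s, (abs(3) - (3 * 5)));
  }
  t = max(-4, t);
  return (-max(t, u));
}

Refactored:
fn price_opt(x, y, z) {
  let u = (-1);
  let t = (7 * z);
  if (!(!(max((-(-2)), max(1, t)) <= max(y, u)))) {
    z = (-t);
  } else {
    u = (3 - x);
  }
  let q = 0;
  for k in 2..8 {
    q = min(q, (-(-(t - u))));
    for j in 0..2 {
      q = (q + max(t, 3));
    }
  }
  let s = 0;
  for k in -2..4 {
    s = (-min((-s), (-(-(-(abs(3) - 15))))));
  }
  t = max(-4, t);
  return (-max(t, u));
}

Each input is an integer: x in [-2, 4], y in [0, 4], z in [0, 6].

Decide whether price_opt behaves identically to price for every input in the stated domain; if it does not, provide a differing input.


At x=-2, y=0, z=0: price gives 0, price_opt gives -5.
verdict: not equivalent; witness: x=-2, y=0, z=0


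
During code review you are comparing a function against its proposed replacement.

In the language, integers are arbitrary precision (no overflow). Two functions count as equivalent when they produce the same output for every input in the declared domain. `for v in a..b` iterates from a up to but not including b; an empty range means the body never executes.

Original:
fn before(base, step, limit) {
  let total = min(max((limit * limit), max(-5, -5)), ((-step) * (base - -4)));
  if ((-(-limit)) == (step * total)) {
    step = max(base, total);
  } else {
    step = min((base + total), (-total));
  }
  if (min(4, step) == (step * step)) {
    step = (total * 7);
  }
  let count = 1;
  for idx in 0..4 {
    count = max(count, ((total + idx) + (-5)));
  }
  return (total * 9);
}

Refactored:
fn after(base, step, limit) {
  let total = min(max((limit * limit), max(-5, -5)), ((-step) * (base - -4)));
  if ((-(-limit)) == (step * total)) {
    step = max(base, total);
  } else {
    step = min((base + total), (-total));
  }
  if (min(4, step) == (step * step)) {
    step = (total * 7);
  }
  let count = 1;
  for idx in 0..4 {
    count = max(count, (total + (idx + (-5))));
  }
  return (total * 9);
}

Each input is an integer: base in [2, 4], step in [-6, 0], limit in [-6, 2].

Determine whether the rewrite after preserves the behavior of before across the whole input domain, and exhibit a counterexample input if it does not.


This is a faithful refactor — same computation, different form, but the computed results match everywhere.
Spot check at base=2, step=-5, limit=-4 — before: total becomes 16; next ((-(-limit)) == (step * total)) evaluates to false; next step becomes -16; next (min(4, step) == (step * step)) evaluates to false; next count becomes 1; next at idx=0:; next count becomes 11; next at idx=1:; next count becomes 12; next at idx=2:; next count becomes 13; next at idx=3:; next count becomes 14; next final value 144. after: total becomes 16; next ((-(-limit)) == (step * total)) evaluates to false; next step becomes -16; next (min(4, step) == (step * step)) evaluates to false; next count becomes 1; next at idx=0:; next count becomes 11; next at idx=1:; next count becomes 12; next at idx=2:; next count becomes 13; next at idx=3:; next count becomes 14; next final value 144. Both give 144.
Across all 189 domain points the two functions coincide.
verdict: equivalent
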